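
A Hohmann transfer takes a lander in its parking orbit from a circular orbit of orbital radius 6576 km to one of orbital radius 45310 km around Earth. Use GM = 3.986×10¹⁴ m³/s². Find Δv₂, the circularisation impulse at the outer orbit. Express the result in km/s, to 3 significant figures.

r₁ = 6576 km = 6.576×10⁶ m.
r₂ = 45310 km = 4.531×10⁷ m.
Transfer ellipse a_t = (r₁ + r₂)/2 = 2.594×10⁷ m.
At r₁: circular v_c1 = √(μ/r₁) = 7786 m/s; transfer-perigee v_p = √[μ(2/r₁ − 1/a_t)] = 10290 m/s.
At r₂: circular v_c2 = √(μ/r₂) = 2966 m/s; transfer-apogee v_a = √[μ(2/r₂ − 1/a_t)] = 1493 m/s.
Δv₂ = v_c2 − v_a = 1473 m/s.
= 1.473 km/s.

Δv ≈ 1.47 km/s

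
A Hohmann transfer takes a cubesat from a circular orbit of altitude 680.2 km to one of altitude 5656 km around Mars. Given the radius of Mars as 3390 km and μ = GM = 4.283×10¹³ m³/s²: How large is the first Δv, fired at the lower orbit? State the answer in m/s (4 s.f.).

Δv ≈ 565.9 m/s

r₁ = 3390 + 680.2 = 4070.2 km = 4.0702×10⁶ m.
r₂ = 3390 + 5656 = 9046.0 km = 9.0460×10⁶ m.
Transfer ellipse a_t = (r₁ + r₂)/2 = 6.558×10⁶ m.
At r₁: circular v_c1 = √(μ/r₁) = 3244 m/s; transfer-periapsis v_p = √[μ(2/r₁ − 1/a_t)] = 3810 m/s.
Δv₁ = v_p − v_c1 = 565.9 m/s.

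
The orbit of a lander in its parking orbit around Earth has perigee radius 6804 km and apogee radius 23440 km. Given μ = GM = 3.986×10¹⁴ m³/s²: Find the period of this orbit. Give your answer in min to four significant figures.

T ≈ 308.4 min

Semi-major axis a = (r_p + r_a)/2 = (6804.0 + 23440)/2 = 15122 km = 1.512×10⁷ m.
By Kepler's third law T = 2π√(a³/μ) = 2π × 2.945×10³ = 1.851×10⁴ s.
= 308.4 min.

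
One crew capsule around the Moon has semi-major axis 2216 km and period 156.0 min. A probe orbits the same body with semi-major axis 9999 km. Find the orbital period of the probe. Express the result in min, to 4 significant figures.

Kepler's third law: T² ∝ a³, so T₂ = T₁ (a₂/a₁)^(3/2).
a₂/a₁ = 4.512, (a₂/a₁)^(3/2) = 9.585.
T₂ = 156.0 × 9.585 = 1495 min.

T₂ ≈ 1495 min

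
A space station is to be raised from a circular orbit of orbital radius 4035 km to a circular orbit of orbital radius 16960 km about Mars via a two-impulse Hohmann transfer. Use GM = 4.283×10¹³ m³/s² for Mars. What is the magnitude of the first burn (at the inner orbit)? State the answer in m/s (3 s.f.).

Δv ≈ 883 m/s

r₁ = 4035 km = 4.035×10⁶ m.
r₂ = 16960 km = 1.696×10⁷ m.
Transfer ellipse a_t = (r₁ + r₂)/2 = 1.050×10⁷ m.
At r₁: circular v_c1 = √(μ/r₁) = 3258 m/s; transfer-periapsis v_p = √[μ(2/r₁ − 1/a_t)] = 4141 m/s.
Δv₁ = v_p − v_c1 = 883.2 m/s.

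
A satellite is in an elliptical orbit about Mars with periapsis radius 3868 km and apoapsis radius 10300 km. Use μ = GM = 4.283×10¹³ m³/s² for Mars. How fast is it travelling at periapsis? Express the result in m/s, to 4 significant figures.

v ≈ 4012 m/s

Semi-major axis a = (r_p + r_a)/2 = 7084.0 km = 7.084×10⁶ m.
Vis-viva: v² = μ(2/r − 1/a) = 4.283×10¹³ × (5.171×10⁻⁷ − 1.412×10⁻⁷) = 1.610×10⁷ m²/s².
v = 4012 m/s.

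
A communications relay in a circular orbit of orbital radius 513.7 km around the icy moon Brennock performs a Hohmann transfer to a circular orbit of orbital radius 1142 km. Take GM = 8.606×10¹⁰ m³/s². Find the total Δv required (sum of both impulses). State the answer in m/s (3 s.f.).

r₁ = 513.7 km = 5.137×10⁵ m.
r₂ = 1142 km = 1.142×10⁶ m.
Transfer ellipse a_t = (r₁ + r₂)/2 = 8.278×10⁵ m.
At r₁: circular v_c1 = √(μ/r₁) = 409.3 m/s; transfer-periapsis v_p = √[μ(2/r₁ − 1/a_t)] = 480.7 m/s.
Δv₁ = v_p − v_c1 = 71.43 m/s.
At r₂: circular v_c2 = √(μ/r₂) = 274.5 m/s; transfer-apoapsis v_a = √[μ(2/r₂ − 1/a_t)] = 216.2 m/s.
Δv₂ = v_c2 − v_a = 58.27 m/s.
Total Δv = Δv₁ + Δv₂ = 129.7 m/s.

Δv_total ≈ 130 m/s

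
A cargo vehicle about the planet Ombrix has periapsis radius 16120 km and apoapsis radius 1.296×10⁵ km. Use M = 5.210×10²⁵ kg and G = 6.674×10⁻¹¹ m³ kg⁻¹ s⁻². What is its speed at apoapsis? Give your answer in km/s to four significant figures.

μ = GM = 6.674×10⁻¹¹ × 5.210×10²⁵ = 3.477×10¹⁵ m³/s².
Semi-major axis a = (r_p + r_a)/2 = 72860 km = 7.286×10⁷ m.
Vis-viva: v² = μ(2/r − 1/a) = 3.477×10¹⁵ × (1.543×10⁻⁸ − 1.372×10⁻⁸) = 5.936×10⁶ m²/s².
v = 2436 m/s = 2.436 km/s.

v ≈ 2.436 km/s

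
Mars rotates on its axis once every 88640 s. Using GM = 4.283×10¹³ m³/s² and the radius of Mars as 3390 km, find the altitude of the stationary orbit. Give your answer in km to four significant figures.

h_sync ≈ 17040 km

A synchronous orbit has period T, so by Kepler's third law a = (μT²/4π²)^(1/3).
μT²/4π² = 4.283×10¹³ × (8.864×10⁴)² / 39.48 = 8.524×10²¹ m³.
a = 2.043×10⁷ m = 20428 km.
Altitude h = a − R = 20428 − 3390 = 17038 km.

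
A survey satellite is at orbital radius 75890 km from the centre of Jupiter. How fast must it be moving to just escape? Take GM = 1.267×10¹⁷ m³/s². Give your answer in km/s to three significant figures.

v_esc ≈ 57.8 km/s

r = 75890 km = 7.589×10⁷ m.
Escape speed v_esc = √(2μ/r) = √(2 × 1.267×10¹⁷ / 7.589×10⁷) = √(3.339×10⁹) = 57780 m/s.
= 57.78 km/s.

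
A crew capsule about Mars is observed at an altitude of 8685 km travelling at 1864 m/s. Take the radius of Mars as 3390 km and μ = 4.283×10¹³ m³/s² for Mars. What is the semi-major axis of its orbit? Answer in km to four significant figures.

a ≈ 11830 km

r = 3390 + 8685 = 12075 km = 1.208×10⁷ m.
Specific orbital energy ε = v²/2 − μ/r = (1864)²/2 − 4.283×10¹³/1.208×10⁷ = -1.810×10⁶ J/kg.
Since ε = −μ/(2a), a = −μ/(2ε) = 1.183×10⁷ m = 11833 km.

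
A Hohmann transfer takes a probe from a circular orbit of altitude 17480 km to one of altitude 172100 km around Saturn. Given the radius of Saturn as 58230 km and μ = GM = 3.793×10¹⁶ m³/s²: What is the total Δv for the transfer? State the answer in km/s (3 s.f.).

r₁ = 58230 + 17480 = 75710 km = 7.5710×10⁷ m.
r₂ = 58230 + 172100 = 230330 km = 2.3033×10⁸ m.
Transfer ellipse a_t = (r₁ + r₂)/2 = 1.530×10⁸ m.
At r₁: circular v_c1 = √(μ/r₁) = 22380 m/s; transfer-perikrone v_p = √[μ(2/r₁ − 1/a_t)] = 27460 m/s.
Δv₁ = v_p − v_c1 = 5078 m/s.
At r₂: circular v_c2 = √(μ/r₂) = 12830 m/s; transfer-apokrone v_a = √[μ(2/r₂ − 1/a_t)] = 9026 m/s.
Δv₂ = v_c2 − v_a = 3806 m/s.
Total Δv = Δv₁ + Δv₂ = 8884 m/s = 8.884 km/s.

Δv_total ≈ 8.88 km/s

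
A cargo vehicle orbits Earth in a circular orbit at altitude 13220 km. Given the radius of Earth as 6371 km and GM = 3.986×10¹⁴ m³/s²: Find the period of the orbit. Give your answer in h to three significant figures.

r = 6371 + 13220 = 19591 km = 1.9591×10⁷ m.
Kepler's third law: T = 2π√(r³/μ) = 2π√((1.959×10⁷)³ / 3.986×10¹⁴).
r³/μ = 1.886×10⁷ s², so T = 2π × 4.343×10³ = 2.729×10⁴ s.
Converting: 2.729×10⁴ s ÷ 3600 = 7.580 h.

T ≈ 7.58 h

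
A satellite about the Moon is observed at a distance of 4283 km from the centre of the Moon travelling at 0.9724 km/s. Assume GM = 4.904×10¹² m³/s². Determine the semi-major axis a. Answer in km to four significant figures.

r = 4.283×10⁶ m.
Vis-viva rearranged: 1/a = 2/r − v²/μ = 4.670×10⁻⁷ − 1.928×10⁻⁷ = 2.741×10⁻⁷ m⁻¹.
a = 3.648×10⁶ m = 3647.7 km.

a ≈ 3648 km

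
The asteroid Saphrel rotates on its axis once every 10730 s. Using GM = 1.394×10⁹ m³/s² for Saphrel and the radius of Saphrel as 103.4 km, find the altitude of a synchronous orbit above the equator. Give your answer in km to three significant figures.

A synchronous orbit has period T, so by Kepler's third law a = (μT²/4π²)^(1/3).
μT²/4π² = 1.394×10⁹ × (1.073×10⁴)² / 39.48 = 4.065×10¹⁵ m³.
a = 1.596×10⁵ m = 159.60 km.
Altitude h = a − R = 159.60 − 103.4 = 56.200 km.

h_sync ≈ 56.2 km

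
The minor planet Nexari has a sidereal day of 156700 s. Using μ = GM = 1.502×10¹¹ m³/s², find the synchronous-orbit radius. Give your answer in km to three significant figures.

A synchronous orbit has period T, so by Kepler's third law a = (μT²/4π²)^(1/3).
μT²/4π² = 1.502×10¹¹ × (1.567×10⁵)² / 39.48 = 9.342×10¹⁹ m³.
a = 4.537×10⁶ m = 4537.5 km.

r_sync ≈ 4540 km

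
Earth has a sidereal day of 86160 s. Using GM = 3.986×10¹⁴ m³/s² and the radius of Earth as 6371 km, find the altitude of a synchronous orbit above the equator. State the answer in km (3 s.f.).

A synchronous orbit has period T, so by Kepler's third law a = (μT²/4π²)^(1/3).
μT²/4π² = 3.986×10¹⁴ × (8.616×10⁴)² / 39.48 = 7.495×10²² m³.
a = 4.216×10⁷ m = 42163 km.
Altitude h = a − R = 42163 − 6371 = 35792 km.

h_sync ≈ 35800 km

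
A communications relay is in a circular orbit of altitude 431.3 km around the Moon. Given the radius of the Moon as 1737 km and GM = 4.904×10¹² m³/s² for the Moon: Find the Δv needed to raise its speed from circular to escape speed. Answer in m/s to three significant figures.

r = 1737 + 431.3 = 2168.3 km = 2.1683×10⁶ m.
Circular speed v_c = √(μ/r) = 1504 m/s.
Escape speed v_esc = √(2μ/r) = √2 × v_c = 2127 m/s.
Δv = v_esc − v_c = 622.9 m/s.

Δv ≈ 623 m/s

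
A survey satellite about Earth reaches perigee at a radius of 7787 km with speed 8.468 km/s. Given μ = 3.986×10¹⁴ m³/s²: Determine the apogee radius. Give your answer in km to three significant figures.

r_p = 7.787×10⁶ m.
Specific energy ε = v²/2 − μ/r = -1.533×10⁷ J/kg, so a = −μ/(2ε) = 1.300×10⁷ m.
The apsides satisfy r_p + r_a = 2a, so the apogee radius is 2a − r_p = 1.821×10⁷ m = 18207 km.

apogee radius ≈ 18200 km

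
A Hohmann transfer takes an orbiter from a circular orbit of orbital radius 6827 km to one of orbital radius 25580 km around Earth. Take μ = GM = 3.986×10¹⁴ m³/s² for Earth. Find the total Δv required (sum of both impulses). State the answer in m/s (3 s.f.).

r₁ = 6827 km = 6.827×10⁶ m.
r₂ = 25580 km = 2.558×10⁷ m.
Transfer ellipse a_t = (r₁ + r₂)/2 = 1.620×10⁷ m.
At r₁: circular v_c1 = √(μ/r₁) = 7641 m/s; transfer-perigee v_p = √[μ(2/r₁ − 1/a_t)] = 9601 m/s.
Δv₁ = v_p − v_c1 = 1960 m/s.
At r₂: circular v_c2 = √(μ/r₂) = 3947 m/s; transfer-apogee v_a = √[μ(2/r₂ − 1/a_t)] = 2562 m/s.
Δv₂ = v_c2 − v_a = 1385 m/s.
Total Δv = Δv₁ + Δv₂ = 3345 m/s.

Δv_total ≈ 3340 m/s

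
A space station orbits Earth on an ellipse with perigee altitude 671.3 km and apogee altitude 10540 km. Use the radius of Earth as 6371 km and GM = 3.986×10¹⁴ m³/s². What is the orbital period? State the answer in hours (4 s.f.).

T ≈ 3.623 hours

r_p = 6371 + 671.3 = 7042.3 km = 7.0423×10⁶ m.
r_a = 6371 + 10540 = 16911 km = 1.6911×10⁷ m.
Semi-major axis a = (r_p + r_a)/2 = (7042.3 + 16911)/2 = 11977 km = 1.198×10⁷ m.
By Kepler's third law T = 2π√(a³/μ) = 2π × 2.076×10³ = 1.304×10⁴ s.
= 3.623 hours.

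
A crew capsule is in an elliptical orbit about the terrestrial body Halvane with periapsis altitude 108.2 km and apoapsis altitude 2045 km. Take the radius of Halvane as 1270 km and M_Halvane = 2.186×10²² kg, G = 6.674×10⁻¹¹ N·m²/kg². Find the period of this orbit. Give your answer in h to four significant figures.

μ = GM = 6.674×10⁻¹¹ × 2.186×10²² = 1.459×10¹² m³/s².
r_p = 1270 + 108.2 = 1378.2 km = 1.3782×10⁶ m.
r_a = 1270 + 2045 = 3315.0 km = 3.3150×10⁶ m.
Semi-major axis a = (r_p + r_a)/2 = (1378.2 + 3315.0)/2 = 2346.6 km = 2.347×10⁶ m.
By Kepler's third law T = 2π√(a³/μ) = 2π × 2.976×10³ = 1.870×10⁴ s.
= 5.194 h.

T ≈ 5.194 h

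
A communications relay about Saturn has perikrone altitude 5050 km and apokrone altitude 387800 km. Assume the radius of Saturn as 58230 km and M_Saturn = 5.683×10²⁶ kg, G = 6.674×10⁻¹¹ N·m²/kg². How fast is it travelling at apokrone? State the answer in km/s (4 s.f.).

v ≈ 4.597 km/s

μ = GM = 6.674×10⁻¹¹ × 5.683×10²⁶ = 3.793×10¹⁶ m³/s².
r_p = 58230 + 5050 = 63280 km = 6.3280×10⁷ m.
r_a = 58230 + 387800 = 446030 km = 4.4603×10⁸ m.
Semi-major axis a = (r_p + r_a)/2 = 2.5466×10⁵ km = 2.547×10⁸ m.
Vis-viva: v² = μ(2/r − 1/a) = 3.793×10¹⁶ × (4.484×10⁻⁹ − 3.927×10⁻⁹) = 2.113×10⁷ m²/s².
v = 4597 m/s = 4.597 km/s.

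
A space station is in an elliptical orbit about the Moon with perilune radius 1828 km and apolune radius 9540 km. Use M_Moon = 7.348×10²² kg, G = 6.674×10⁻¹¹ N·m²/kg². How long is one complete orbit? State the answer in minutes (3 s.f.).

T ≈ 641 minutes

μ = GM = 6.674×10⁻¹¹ × 7.348×10²² = 4.904×10¹² m³/s².
Semi-major axis a = (r_p + r_a)/2 = (1828.0 + 9540.0)/2 = 5684.0 km = 5.684×10⁶ m.
By Kepler's third law T = 2π√(a³/μ) = 2π × 6.119×10³ = 3.845×10⁴ s.
= 640.8 minutes.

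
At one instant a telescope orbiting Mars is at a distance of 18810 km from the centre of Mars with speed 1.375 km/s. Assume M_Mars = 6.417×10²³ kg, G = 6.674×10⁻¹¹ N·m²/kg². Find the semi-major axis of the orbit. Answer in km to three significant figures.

a ≈ 16100 km

μ = GM = 6.674×10⁻¹¹ × 6.417×10²³ = 4.283×10¹³ m³/s².
r = 1.881×10⁷ m.
Vis-viva rearranged: 1/a = 2/r − v²/μ = 1.063×10⁻⁷ − 4.415×10⁻⁸ = 6.218×10⁻⁸ m⁻¹.
a = 1.608×10⁷ m = 16082 km.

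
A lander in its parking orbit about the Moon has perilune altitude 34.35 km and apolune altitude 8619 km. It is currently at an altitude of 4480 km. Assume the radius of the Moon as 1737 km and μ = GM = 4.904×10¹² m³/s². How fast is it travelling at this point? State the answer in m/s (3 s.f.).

r_p = 1737 + 34.35 = 1771.3 km = 1.7714×10⁶ m.
r_a = 1737 + 8619 = 10356 km = 1.0356×10⁷ m.
r = 1737 + 4480 = 6217.0 km = 6.217×10⁶ m.
Semi-major axis a = (r_p + r_a)/2 = 6063.7 km = 6.064×10⁶ m.
Vis-viva: v² = μ(2/r − 1/a) = 4.904×10¹² × (3.217×10⁻⁷ − 1.649×10⁻⁷) = 7.689×10⁵ m²/s².
v = 876.8 m/s.

v ≈ 877 m/s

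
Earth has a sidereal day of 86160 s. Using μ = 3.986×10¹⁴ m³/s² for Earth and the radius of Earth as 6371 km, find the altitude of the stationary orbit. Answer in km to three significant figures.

A synchronous orbit has period T, so by Kepler's third law a = (μT²/4π²)^(1/3).
μT²/4π² = 3.986×10¹⁴ × (8.616×10⁴)² / 39.48 = 7.495×10²² m³.
a = 4.216×10⁷ m = 42163 km.
Altitude h = a − R = 42163 − 6371 = 35792 km.

h_sync ≈ 35800 km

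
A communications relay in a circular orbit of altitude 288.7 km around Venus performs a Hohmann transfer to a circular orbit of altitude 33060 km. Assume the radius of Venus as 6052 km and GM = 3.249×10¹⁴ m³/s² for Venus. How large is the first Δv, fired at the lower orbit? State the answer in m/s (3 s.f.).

Δv ≈ 2230 m/s

r₁ = 6052 + 288.7 = 6340.7 km = 6.3407×10⁶ m.
r₂ = 6052 + 33060 = 39112 km = 3.9112×10⁷ m.
Transfer ellipse a_t = (r₁ + r₂)/2 = 2.273×10⁷ m.
At r₁: circular v_c1 = √(μ/r₁) = 7158 m/s; transfer-periapsis v_p = √[μ(2/r₁ − 1/a_t)] = 9391 m/s.
Δv₁ = v_p − v_c1 = 2232 m/s.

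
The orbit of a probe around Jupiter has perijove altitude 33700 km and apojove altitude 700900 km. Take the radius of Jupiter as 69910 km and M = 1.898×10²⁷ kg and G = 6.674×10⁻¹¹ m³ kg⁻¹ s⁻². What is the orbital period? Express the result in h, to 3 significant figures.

T ≈ 44.8 h

μ = GM = 6.674×10⁻¹¹ × 1.898×10²⁷ = 1.267×10¹⁷ m³/s².
r_p = 69910 + 33700 = 103610 km = 1.0361×10⁸ m.
r_a = 69910 + 700900 = 770810 km = 7.7081×10⁸ m.
Semi-major axis a = (r_p + r_a)/2 = (1.0361×10⁵ + 7.7081×10⁵)/2 = 4.3721×10⁵ km = 4.372×10⁸ m.
By Kepler's third law T = 2π√(a³/μ) = 2π × 2.569×10⁴ = 1.614×10⁵ s.
= 44.83 h.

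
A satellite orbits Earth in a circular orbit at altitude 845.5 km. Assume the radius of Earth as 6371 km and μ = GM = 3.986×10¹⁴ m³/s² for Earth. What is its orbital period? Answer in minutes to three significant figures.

r = 6371 + 845.5 = 7216.5 km = 7.2165×10⁶ m.
Kepler's third law: T = 2π√(r³/μ) = 2π√((7.216×10⁶)³ / 3.986×10¹⁴).
r³/μ = 9.428×10⁵ s², so T = 2π × 9.710×10² = 6.101×10³ s.
Converting: 6.101×10³ s ÷ 60.00 = 101.7 minutes.

T ≈ 102 minutes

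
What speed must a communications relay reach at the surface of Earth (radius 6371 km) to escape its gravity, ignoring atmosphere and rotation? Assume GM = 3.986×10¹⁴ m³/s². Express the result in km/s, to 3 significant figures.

v_esc ≈ 11.2 km/s

r = R = 6.371×10⁶ m.
Escape speed v_esc = √(2μ/r) = √(2 × 3.986×10¹⁴ / 6.371×10⁶) = √(1.251×10⁸) = 11190 m/s.
= 11.19 km/s.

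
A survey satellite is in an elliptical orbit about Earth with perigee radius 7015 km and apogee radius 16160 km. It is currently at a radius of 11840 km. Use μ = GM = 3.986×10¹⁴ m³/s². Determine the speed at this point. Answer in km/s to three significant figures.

v ≈ 5.74 km/s

Semi-major axis a = (r_p + r_a)/2 = 11588 km = 1.159×10⁷ m.
Vis-viva: v² = μ(2/r − 1/a) = 3.986×10¹⁴ × (1.689×10⁻⁷ − 8.630×10⁻⁸) = 3.293×10⁷ m²/s².
v = 5739 m/s = 5.739 km/s.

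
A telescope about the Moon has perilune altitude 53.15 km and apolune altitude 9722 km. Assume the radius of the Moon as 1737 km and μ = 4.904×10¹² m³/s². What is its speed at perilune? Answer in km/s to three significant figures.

v ≈ 2.18 km/s

r_p = 1737 + 53.15 = 1790.2 km = 1.7902×10⁶ m.
r_a = 1737 + 9722 = 11459 km = 1.1459×10⁷ m.
Semi-major axis a = (r_p + r_a)/2 = 6624.6 km = 6.625×10⁶ m.
Vis-viva: v² = μ(2/r − 1/a) = 4.904×10¹² × (1.117×10⁻⁶ − 1.510×10⁻⁷) = 4.739×10⁶ m²/s².
v = 2177 m/s = 2.177 km/s.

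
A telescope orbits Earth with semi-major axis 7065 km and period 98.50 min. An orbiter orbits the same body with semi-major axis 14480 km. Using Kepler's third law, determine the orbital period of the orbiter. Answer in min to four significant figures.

T₂ ≈ 289.0 min

Kepler's third law: T² ∝ a³, so T₂ = T₁ (a₂/a₁)^(3/2).
a₂/a₁ = 2.050, (a₂/a₁)^(3/2) = 2.934.
T₂ = 98.50 × 2.934 = 289.0 min.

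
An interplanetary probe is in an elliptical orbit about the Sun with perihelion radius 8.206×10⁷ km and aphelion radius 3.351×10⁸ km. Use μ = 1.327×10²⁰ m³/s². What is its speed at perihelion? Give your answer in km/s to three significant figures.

Semi-major axis a = (r_p + r_a)/2 = 2.0858×10⁸ km = 2.086×10¹¹ m.
Vis-viva: v² = μ(2/r − 1/a) = 1.327×10²⁰ × (2.437×10⁻¹¹ − 4.794×10⁻¹²) = 2.598×10⁹ m²/s².
v = 50970 m/s = 50.97 km/s.

v ≈ 51.0 km/s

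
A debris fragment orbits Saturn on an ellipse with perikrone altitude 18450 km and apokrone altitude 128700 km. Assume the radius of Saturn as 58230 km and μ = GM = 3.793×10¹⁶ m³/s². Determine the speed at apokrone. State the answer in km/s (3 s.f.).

r_p = 58230 + 18450 = 76680 km = 7.6680×10⁷ m.
r_a = 58230 + 128700 = 186930 km = 1.8693×10⁸ m.
Semi-major axis a = (r_p + r_a)/2 = 1.3180×10⁵ km = 1.318×10⁸ m.
Vis-viva: v² = μ(2/r − 1/a) = 3.793×10¹⁶ × (1.070×10⁻⁸ − 7.587×10⁻⁹) = 1.180×10⁸ m²/s².
v = 10860 m/s = 10.86 km/s.

v ≈ 10.9 km/s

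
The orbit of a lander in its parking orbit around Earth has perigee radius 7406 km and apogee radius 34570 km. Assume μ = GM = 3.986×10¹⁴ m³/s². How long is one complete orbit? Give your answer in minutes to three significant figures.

T ≈ 504 minutes

Semi-major axis a = (r_p + r_a)/2 = (7406.0 + 34570)/2 = 20988 km = 2.099×10⁷ m.
By Kepler's third law T = 2π√(a³/μ) = 2π × 4.816×10³ = 3.026×10⁴ s.
= 504.3 minutes.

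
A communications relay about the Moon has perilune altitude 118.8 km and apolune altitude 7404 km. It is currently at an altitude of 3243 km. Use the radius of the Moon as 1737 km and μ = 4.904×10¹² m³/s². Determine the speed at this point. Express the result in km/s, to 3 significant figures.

v ≈ 1.04 km/s

r_p = 1737 + 118.8 = 1855.8 km = 1.8558×10⁶ m.
r_a = 1737 + 7404 = 9141.0 km = 9.1410×10⁶ m.
r = 1737 + 3243 = 4980.0 km = 4.980×10⁶ m.
Semi-major axis a = (r_p + r_a)/2 = 5498.4 km = 5.498×10⁶ m.
Vis-viva: v² = μ(2/r − 1/a) = 4.904×10¹² × (4.016×10⁻⁷ − 1.819×10⁻⁷) = 1.078×10⁶ m²/s².
v = 1038 m/s = 1.038 km/s.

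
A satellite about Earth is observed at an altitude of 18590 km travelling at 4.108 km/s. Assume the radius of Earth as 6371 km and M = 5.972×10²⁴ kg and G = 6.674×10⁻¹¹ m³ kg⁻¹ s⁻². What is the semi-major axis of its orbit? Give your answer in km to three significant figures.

μ = GM = 6.674×10⁻¹¹ × 5.972×10²⁴ = 3.986×10¹⁴ m³/s².
r = 6371 + 18590 = 24961 km = 2.496×10⁷ m.
Vis-viva rearranged: 1/a = 2/r − v²/μ = 8.012×10⁻⁸ − 4.234×10⁻⁸ = 3.778×10⁻⁸ m⁻¹.
a = 2.647×10⁷ m = 26466 km.

a ≈ 26500 km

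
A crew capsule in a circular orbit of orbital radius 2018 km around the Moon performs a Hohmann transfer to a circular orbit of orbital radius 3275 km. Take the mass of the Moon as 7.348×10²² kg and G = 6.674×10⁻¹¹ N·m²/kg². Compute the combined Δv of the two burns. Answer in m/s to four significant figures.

Δv_total ≈ 330.4 m/s

μ = GM = 6.674×10⁻¹¹ × 7.348×10²² = 4.904×10¹² m³/s².
r₁ = 2018 km = 2.018×10⁶ m.
r₂ = 3275 km = 3.275×10⁶ m.
Transfer ellipse a_t = (r₁ + r₂)/2 = 2.646×10⁶ m.
At r₁: circular v_c1 = √(μ/r₁) = 1559 m/s; transfer-perilune v_p = √[μ(2/r₁ − 1/a_t)] = 1734 m/s.
Δv₁ = v_p − v_c1 = 175.3 m/s.
At r₂: circular v_c2 = √(μ/r₂) = 1224 m/s; transfer-apolune v_a = √[μ(2/r₂ − 1/a_t)] = 1069 m/s.
Δv₂ = v_c2 − v_a = 155.1 m/s.
Total Δv = Δv₁ + Δv₂ = 330.4 m/s.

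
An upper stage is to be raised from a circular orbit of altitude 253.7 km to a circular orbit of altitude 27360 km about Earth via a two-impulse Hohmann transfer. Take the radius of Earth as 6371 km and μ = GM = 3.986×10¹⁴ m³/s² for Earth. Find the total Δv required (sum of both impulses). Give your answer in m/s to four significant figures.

r₁ = 6371 + 253.7 = 6624.7 km = 6.6247×10⁶ m.
r₂ = 6371 + 27360 = 33731 km = 3.3731×10⁷ m.
Transfer ellipse a_t = (r₁ + r₂)/2 = 2.018×10⁷ m.
At r₁: circular v_c1 = √(μ/r₁) = 7757 m/s; transfer-perigee v_p = √[μ(2/r₁ − 1/a_t)] = 10030 m/s.
Δv₁ = v_p − v_c1 = 2272 m/s.
At r₂: circular v_c2 = √(μ/r₂) = 3438 m/s; transfer-apogee v_a = √[μ(2/r₂ − 1/a_t)] = 1970 m/s.
Δv₂ = v_c2 − v_a = 1468 m/s.
Total Δv = Δv₁ + Δv₂ = 3740 m/s.

Δv_total ≈ 3740 m/s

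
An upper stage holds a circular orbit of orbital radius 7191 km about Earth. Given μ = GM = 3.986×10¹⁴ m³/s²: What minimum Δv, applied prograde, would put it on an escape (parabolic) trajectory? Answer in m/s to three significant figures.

Δv ≈ 3080 m/s

r = 7191 km = 7.191×10⁶ m.
Circular speed v_c = √(μ/r) = 7445 m/s.
Escape speed v_esc = √(2μ/r) = √2 × v_c = 10530 m/s.
Δv = v_esc − v_c = 3084 m/s.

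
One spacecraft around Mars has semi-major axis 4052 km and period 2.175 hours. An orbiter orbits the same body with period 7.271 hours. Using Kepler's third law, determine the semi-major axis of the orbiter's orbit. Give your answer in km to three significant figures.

a₂ ≈ 9060 km

Kepler's third law: a³ ∝ T², so a₂ = a₁ (T₂/T₁)^(2/3).
T₂/T₁ = 3.343, (T₂/T₁)^(2/3) = 2.236.
a₂ = 4052 × 2.236 = 9059 km.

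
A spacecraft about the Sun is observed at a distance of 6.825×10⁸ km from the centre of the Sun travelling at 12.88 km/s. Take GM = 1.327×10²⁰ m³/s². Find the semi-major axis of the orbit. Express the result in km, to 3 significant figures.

a ≈ 5.95×10⁸ km

r = 6.825×10¹¹ m.
Vis-viva rearranged: 1/a = 2/r − v²/μ = 2.930×10⁻¹² − 1.250×10⁻¹² = 1.680×10⁻¹² m⁻¹.
a = 5.951×10¹¹ m = 5.9515×10⁸ km.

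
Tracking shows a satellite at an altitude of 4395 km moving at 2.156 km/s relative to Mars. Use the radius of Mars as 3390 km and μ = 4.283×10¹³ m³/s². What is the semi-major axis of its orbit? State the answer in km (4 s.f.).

a ≈ 6740 km

r = 3390 + 4395 = 7785.0 km = 7.785×10⁶ m.
Vis-viva rearranged: 1/a = 2/r − v²/μ = 2.569×10⁻⁷ − 1.085×10⁻⁷ = 1.484×10⁻⁷ m⁻¹.
a = 6.740×10⁶ m = 6739.7 km.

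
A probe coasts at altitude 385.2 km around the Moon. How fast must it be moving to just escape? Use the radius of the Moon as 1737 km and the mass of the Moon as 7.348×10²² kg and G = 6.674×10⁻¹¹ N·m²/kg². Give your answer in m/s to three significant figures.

μ = GM = 6.674×10⁻¹¹ × 7.348×10²² = 4.904×10¹² m³/s².
r = 1737 + 385.2 = 2122.2 km = 2.1222×10⁶ m.
Escape speed v_esc = √(2μ/r) = √(2 × 4.904×10¹² / 2.122×10⁶) = √(4.622×10⁶) = 2150 m/s.

v_esc ≈ 2150 m/s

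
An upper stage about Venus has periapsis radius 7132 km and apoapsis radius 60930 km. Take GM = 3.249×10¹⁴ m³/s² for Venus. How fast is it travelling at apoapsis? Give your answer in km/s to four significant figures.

Semi-major axis a = (r_p + r_a)/2 = 34031 km = 3.403×10⁷ m.
Vis-viva: v² = μ(2/r − 1/a) = 3.249×10¹⁴ × (3.282×10⁻⁸ − 2.938×10⁻⁸) = 1.118×10⁶ m²/s².
v = 1057 m/s = 1.057 km/s.

v ≈ 1.057 km/s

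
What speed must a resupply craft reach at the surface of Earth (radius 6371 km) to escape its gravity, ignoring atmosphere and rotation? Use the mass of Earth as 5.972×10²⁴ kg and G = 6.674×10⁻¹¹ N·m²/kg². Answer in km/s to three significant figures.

v_esc ≈ 11.2 km/s

μ = GM = 6.674×10⁻¹¹ × 5.972×10²⁴ = 3.986×10¹⁴ m³/s².
r = R = 6.371×10⁶ m.
Escape speed v_esc = √(2μ/r) = √(2 × 3.986×10¹⁴ / 6.371×10⁶) = √(1.251×10⁸) = 11190 m/s.
= 11.19 km/s.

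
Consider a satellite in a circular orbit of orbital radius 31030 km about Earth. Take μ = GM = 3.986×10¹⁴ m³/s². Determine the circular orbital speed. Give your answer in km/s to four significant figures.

r = 31030 km = 3.103×10⁷ m.
For a circular orbit v = √(μ/r) = √(3.986×10¹⁴ / 3.103×10⁷) = √(1.285×10⁷) = 3584 m/s.
That is 3.584 km/s.

v ≈ 3.584 km/s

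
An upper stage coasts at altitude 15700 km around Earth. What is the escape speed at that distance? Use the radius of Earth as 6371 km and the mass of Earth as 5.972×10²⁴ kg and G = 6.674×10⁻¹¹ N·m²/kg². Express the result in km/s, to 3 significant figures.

μ = GM = 6.674×10⁻¹¹ × 5.972×10²⁴ = 3.986×10¹⁴ m³/s².
r = 6371 + 15700 = 22071 km = 2.2071×10⁷ m.
Escape speed v_esc = √(2μ/r) = √(2 × 3.986×10¹⁴ / 2.207×10⁷) = √(3.612×10⁷) = 6010 m/s.
= 6.010 km/s.

v_esc ≈ 6.01 km/s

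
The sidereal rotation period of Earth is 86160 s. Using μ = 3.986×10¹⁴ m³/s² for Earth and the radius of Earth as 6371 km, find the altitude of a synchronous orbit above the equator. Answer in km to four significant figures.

h_sync ≈ 35790 km

A synchronous orbit has period T, so by Kepler's third law a = (μT²/4π²)^(1/3).
μT²/4π² = 3.986×10¹⁴ × (8.616×10⁴)² / 39.48 = 7.495×10²² m³.
a = 4.216×10⁷ m = 42163 km.
Altitude h = a − R = 42163 − 6371 = 35792 km.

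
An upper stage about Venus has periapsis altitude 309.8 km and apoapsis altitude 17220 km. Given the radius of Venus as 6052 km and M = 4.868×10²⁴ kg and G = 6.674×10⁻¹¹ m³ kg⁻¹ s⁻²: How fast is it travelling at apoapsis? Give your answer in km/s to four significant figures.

v ≈ 2.448 km/s

μ = GM = 6.674×10⁻¹¹ × 4.868×10²⁴ = 3.249×10¹⁴ m³/s².
r_p = 6052 + 309.8 = 6361.8 km = 6.3618×10⁶ m.
r_a = 6052 + 17220 = 23272 km = 2.3272×10⁷ m.
Semi-major axis a = (r_p + r_a)/2 = 14817 km = 1.482×10⁷ m.
Vis-viva: v² = μ(2/r − 1/a) = 3.249×10¹⁴ × (8.594×10⁻⁸ − 6.749×10⁻⁸) = 5.994×10⁶ m²/s².
v = 2448 m/s = 2.448 km/s.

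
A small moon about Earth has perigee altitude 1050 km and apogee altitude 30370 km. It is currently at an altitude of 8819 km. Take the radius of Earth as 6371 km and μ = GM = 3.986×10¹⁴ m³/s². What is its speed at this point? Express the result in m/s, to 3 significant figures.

v ≈ 5870 m/s

r_p = 6371 + 1050 = 7421.0 km = 7.4210×10⁶ m.
r_a = 6371 + 30370 = 36741 km = 3.6741×10⁷ m.
r = 6371 + 8819 = 15190 km = 1.519×10⁷ m.
Semi-major axis a = (r_p + r_a)/2 = 22081 km = 2.208×10⁷ m.
Vis-viva: v² = μ(2/r − 1/a) = 3.986×10¹⁴ × (1.317×10⁻⁷ − 4.529×10⁻⁸) = 3.443×10⁷ m²/s².
v = 5868 m/s.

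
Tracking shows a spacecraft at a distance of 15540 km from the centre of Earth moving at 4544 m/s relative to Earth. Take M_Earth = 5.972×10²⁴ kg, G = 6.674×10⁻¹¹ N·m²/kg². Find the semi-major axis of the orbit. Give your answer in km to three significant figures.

μ = GM = 6.674×10⁻¹¹ × 5.972×10²⁴ = 3.986×10¹⁴ m³/s².
r = 1.554×10⁷ m.
Vis-viva rearranged: 1/a = 2/r − v²/μ = 1.287×10⁻⁷ − 5.180×10⁻⁸ = 7.690×10⁻⁸ m⁻¹.
a = 1.300×10⁷ m = 13005 km.

a ≈ 13000 km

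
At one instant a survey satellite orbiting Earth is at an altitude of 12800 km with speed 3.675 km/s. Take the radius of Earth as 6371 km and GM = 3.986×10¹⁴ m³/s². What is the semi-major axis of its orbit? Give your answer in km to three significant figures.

a ≈ 14200 km

r = 6371 + 12800 = 19171 km = 1.917×10⁷ m.
Vis-viva rearranged: 1/a = 2/r − v²/μ = 1.043×10⁻⁷ − 3.388×10⁻⁸ = 7.044×10⁻⁸ m⁻¹.
a = 1.420×10⁷ m = 14196 km.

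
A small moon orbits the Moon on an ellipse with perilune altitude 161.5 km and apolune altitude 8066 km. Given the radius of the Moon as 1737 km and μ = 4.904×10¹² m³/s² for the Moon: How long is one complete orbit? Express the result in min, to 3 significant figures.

T ≈ 669 min

r_p = 1737 + 161.5 = 1898.5 km = 1.8985×10⁶ m.
r_a = 1737 + 8066 = 9803.0 km = 9.8030×10⁶ m.
Semi-major axis a = (r_p + r_a)/2 = (1898.5 + 9803.0)/2 = 5850.8 km = 5.851×10⁶ m.
By Kepler's third law T = 2π√(a³/μ) = 2π × 6.391×10³ = 4.015×10⁴ s.
= 669.2 min.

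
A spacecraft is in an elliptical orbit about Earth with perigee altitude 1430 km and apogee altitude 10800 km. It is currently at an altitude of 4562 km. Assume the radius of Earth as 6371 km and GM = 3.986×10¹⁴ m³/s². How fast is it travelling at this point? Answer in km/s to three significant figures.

v ≈ 6.40 km/s

r_p = 6371 + 1430 = 7801.0 km = 7.8010×10⁶ m.
r_a = 6371 + 10800 = 17171 km = 1.7171×10⁷ m.
r = 6371 + 4562 = 10933 km = 1.093×10⁷ m.
Semi-major axis a = (r_p + r_a)/2 = 12486 km = 1.249×10⁷ m.
Vis-viva: v² = μ(2/r − 1/a) = 3.986×10¹⁴ × (1.829×10⁻⁷ − 8.009×10⁻⁸) = 4.099×10⁷ m²/s².
v = 6403 m/s = 6.403 km/s.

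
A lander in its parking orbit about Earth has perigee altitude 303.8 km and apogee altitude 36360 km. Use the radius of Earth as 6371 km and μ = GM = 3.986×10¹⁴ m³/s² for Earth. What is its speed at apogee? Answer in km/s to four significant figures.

r_p = 6371 + 303.8 = 6674.8 km = 6.6748×10⁶ m.
r_a = 6371 + 36360 = 42731 km = 4.2731×10⁷ m.
Semi-major axis a = (r_p + r_a)/2 = 24703 km = 2.470×10⁷ m.
Vis-viva: v² = μ(2/r − 1/a) = 3.986×10¹⁴ × (4.680×10⁻⁸ − 4.048×10⁻⁸) = 2.520×10⁶ m²/s².
v = 1588 m/s = 1.588 km/s.

v ≈ 1.588 km/s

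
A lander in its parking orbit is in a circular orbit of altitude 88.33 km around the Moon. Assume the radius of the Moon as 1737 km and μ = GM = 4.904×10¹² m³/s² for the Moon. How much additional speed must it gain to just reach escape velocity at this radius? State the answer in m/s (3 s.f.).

r = 1737 + 88.33 = 1825.3 km = 1.8253×10⁶ m.
Circular speed v_c = √(μ/r) = 1639 m/s.
Escape speed v_esc = √(2μ/r) = √2 × v_c = 2318 m/s.
Δv = v_esc − v_c = 678.9 m/s.

Δv ≈ 679 m/s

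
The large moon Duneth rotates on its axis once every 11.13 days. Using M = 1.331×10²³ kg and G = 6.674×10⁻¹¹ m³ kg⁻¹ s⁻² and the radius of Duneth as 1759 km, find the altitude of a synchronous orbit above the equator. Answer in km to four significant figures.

h_sync ≈ 57500 km

μ = GM = 6.674×10⁻¹¹ × 1.331×10²³ = 8.883×10¹² m³/s².
T = 11.13 days = 9.616×10⁵ s.
A synchronous orbit has period T, so by Kepler's third law a = (μT²/4π²)^(1/3).
μT²/4π² = 8.883×10¹² × (9.616×10⁵)² / 39.48 = 2.081×10²³ m³.
a = 5.926×10⁷ m = 59257 km.
Altitude h = a − R = 59257 − 1759 = 57498 km.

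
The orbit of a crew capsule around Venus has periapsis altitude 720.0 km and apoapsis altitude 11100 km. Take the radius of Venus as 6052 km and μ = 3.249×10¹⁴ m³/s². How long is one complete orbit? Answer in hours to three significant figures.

r_p = 6052 + 720.0 = 6772.0 km = 6.7720×10⁶ m.
r_a = 6052 + 11100 = 17152 km = 1.7152×10⁷ m.
Semi-major axis a = (r_p + r_a)/2 = (6772.0 + 17152)/2 = 11962 km = 1.196×10⁷ m.
By Kepler's third law T = 2π√(a³/μ) = 2π × 2.295×10³ = 1.442×10⁴ s.
= 4.006 hours.

T ≈ 4.01 hours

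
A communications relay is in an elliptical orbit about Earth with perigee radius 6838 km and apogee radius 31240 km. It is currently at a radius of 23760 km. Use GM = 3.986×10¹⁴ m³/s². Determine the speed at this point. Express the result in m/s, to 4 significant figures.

Semi-major axis a = (r_p + r_a)/2 = 19039 km = 1.904×10⁷ m.
Vis-viva: v² = μ(2/r − 1/a) = 3.986×10¹⁴ × (8.418×10⁻⁸ − 5.252×10⁻⁸) = 1.262×10⁷ m²/s².
v = 3552 m/s.

v ≈ 3552 m/s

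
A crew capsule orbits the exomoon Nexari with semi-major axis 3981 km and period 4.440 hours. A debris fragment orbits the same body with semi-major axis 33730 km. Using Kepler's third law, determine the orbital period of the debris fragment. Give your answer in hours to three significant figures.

Kepler's third law: T² ∝ a³, so T₂ = T₁ (a₂/a₁)^(3/2).
a₂/a₁ = 8.473, (a₂/a₁)^(3/2) = 24.66.
T₂ = 4.440 × 24.66 = 109.5 hours.

T₂ ≈ 110 hours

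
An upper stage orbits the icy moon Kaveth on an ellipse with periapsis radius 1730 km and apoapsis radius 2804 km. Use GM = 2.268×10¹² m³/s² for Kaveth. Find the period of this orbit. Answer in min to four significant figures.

Semi-major axis a = (r_p + r_a)/2 = (1730.0 + 2804.0)/2 = 2267.0 km = 2.267×10⁶ m.
By Kepler's third law T = 2π√(a³/μ) = 2π × 2.267×10³ = 1.424×10⁴ s.
= 237.3 min.

T ≈ 237.3 min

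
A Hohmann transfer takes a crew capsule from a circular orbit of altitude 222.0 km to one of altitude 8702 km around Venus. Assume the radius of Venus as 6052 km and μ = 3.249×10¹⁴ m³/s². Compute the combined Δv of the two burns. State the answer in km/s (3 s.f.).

Δv_total ≈ 2.40 km/s

r₁ = 6052 + 222.0 = 6274.0 km = 6.2740×10⁶ m.
r₂ = 6052 + 8702 = 14754 km = 1.4754×10⁷ m.
Transfer ellipse a_t = (r₁ + r₂)/2 = 1.051×10⁷ m.
At r₁: circular v_c1 = √(μ/r₁) = 7196 m/s; transfer-periapsis v_p = √[μ(2/r₁ − 1/a_t)] = 8525 m/s.
Δv₁ = v_p − v_c1 = 1328 m/s.
At r₂: circular v_c2 = √(μ/r₂) = 4693 m/s; transfer-apoapsis v_a = √[μ(2/r₂ − 1/a_t)] = 3625 m/s.
Δv₂ = v_c2 − v_a = 1068 m/s.
Total Δv = Δv₁ + Δv₂ = 2396 m/s = 2.396 km/s.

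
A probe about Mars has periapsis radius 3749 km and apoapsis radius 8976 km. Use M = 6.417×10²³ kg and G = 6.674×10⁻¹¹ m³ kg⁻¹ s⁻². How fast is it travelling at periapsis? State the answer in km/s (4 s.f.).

μ = GM = 6.674×10⁻¹¹ × 6.417×10²³ = 4.283×10¹³ m³/s².
Semi-major axis a = (r_p + r_a)/2 = 6362.5 km = 6.362×10⁶ m.
Vis-viva: v² = μ(2/r − 1/a) = 4.283×10¹³ × (5.335×10⁻⁷ − 1.572×10⁻⁷) = 1.612×10⁷ m²/s².
v = 4014 m/s = 4.014 km/s.

v ≈ 4.014 km/s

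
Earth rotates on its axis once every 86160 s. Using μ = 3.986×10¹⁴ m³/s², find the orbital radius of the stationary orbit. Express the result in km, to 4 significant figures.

r_sync ≈ 42160 km

A synchronous orbit has period T, so by Kepler's third law a = (μT²/4π²)^(1/3).
μT²/4π² = 3.986×10¹⁴ × (8.616×10⁴)² / 39.48 = 7.495×10²² m³.
a = 4.216×10⁷ m = 42163 km.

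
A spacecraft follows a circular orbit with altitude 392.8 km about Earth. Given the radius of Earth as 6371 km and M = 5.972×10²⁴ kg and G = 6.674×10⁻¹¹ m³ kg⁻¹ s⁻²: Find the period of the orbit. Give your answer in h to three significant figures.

μ = GM = 6.674×10⁻¹¹ × 5.972×10²⁴ = 3.986×10¹⁴ m³/s².
r = 6371 + 392.8 = 6763.8 km = 6.7638×10⁶ m.
Kepler's third law: T = 2π√(r³/μ) = 2π√((6.764×10⁶)³ / 3.986×10¹⁴).
r³/μ = 7.764×10⁵ s², so T = 2π × 8.811×10² = 5.536×10³ s.
Converting: 5.536×10³ s ÷ 3600 = 1.538 h.

T ≈ 1.54 h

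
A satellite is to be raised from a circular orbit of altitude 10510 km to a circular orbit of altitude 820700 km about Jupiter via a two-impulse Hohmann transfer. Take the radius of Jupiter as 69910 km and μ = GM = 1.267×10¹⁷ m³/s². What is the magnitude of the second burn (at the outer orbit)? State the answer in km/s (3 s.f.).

Δv ≈ 7.07 km/s

r₁ = 69910 + 10510 = 80420 km = 8.0420×10⁷ m.
r₂ = 69910 + 820700 = 890610 km = 8.9061×10⁸ m.
Transfer ellipse a_t = (r₁ + r₂)/2 = 4.855×10⁸ m.
At r₁: circular v_c1 = √(μ/r₁) = 39690 m/s; transfer-perijove v_p = √[μ(2/r₁ − 1/a_t)] = 53760 m/s.
At r₂: circular v_c2 = √(μ/r₂) = 11930 m/s; transfer-apojove v_a = √[μ(2/r₂ − 1/a_t)] = 4854 m/s.
Δv₂ = v_c2 − v_a = 7073 m/s.
= 7.073 km/s.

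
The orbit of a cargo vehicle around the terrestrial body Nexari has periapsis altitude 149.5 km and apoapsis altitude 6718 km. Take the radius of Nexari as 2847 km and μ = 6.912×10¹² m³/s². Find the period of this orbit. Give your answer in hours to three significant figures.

T ≈ 10.4 hours

r_p = 2847 + 149.5 = 2996.5 km = 2.9965×10⁶ m.
r_a = 2847 + 6718 = 9565.0 km = 9.5650×10⁶ m.
Semi-major axis a = (r_p + r_a)/2 = (2996.5 + 9565.0)/2 = 6280.8 km = 6.281×10⁶ m.
By Kepler's third law T = 2π√(a³/μ) = 2π × 5.987×10³ = 3.762×10⁴ s.
= 10.45 hours.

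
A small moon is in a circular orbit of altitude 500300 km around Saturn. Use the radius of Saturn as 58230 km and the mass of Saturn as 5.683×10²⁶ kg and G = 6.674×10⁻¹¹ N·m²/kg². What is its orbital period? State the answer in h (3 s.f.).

μ = GM = 6.674×10⁻¹¹ × 5.683×10²⁶ = 3.793×10¹⁶ m³/s².
r = 58230 + 500300 = 558530 km = 5.5853×10⁸ m.
Kepler's third law: T = 2π√(r³/μ) = 2π√((5.585×10⁸)³ / 3.793×10¹⁶).
r³/μ = 4.594×10⁹ s², so T = 2π × 6.778×10⁴ = 4.259×10⁵ s.
Converting: 4.259×10⁵ s ÷ 3600 = 118.3 h.

T ≈ 118 h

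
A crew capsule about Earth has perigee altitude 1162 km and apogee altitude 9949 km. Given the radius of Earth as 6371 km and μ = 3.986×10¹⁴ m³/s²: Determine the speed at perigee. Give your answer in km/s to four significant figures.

v ≈ 8.509 km/s

r_p = 6371 + 1162 = 7533.0 km = 7.5330×10⁶ m.
r_a = 6371 + 9949 = 16320 km = 1.6320×10⁷ m.
Semi-major axis a = (r_p + r_a)/2 = 11926 km = 1.193×10⁷ m.
Vis-viva: v² = μ(2/r − 1/a) = 3.986×10¹⁴ × (2.655×10⁻⁷ − 8.385×10⁻⁸) = 7.241×10⁷ m²/s².
v = 8509 m/s = 8.509 km/s.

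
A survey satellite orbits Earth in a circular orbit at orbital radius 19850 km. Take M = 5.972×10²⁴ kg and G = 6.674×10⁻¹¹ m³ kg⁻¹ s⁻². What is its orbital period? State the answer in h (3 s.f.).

μ = GM = 6.674×10⁻¹¹ × 5.972×10²⁴ = 3.986×10¹⁴ m³/s².
r = 19850 km = 1.985×10⁷ m.
Kepler's third law: T = 2π√(r³/μ) = 2π√((1.985×10⁷)³ / 3.986×10¹⁴).
r³/μ = 1.962×10⁷ s², so T = 2π × 4.430×10³ = 2.783×10⁴ s.
Converting: 2.783×10⁴ s ÷ 3600 = 7.732 h.

T ≈ 7.73 h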